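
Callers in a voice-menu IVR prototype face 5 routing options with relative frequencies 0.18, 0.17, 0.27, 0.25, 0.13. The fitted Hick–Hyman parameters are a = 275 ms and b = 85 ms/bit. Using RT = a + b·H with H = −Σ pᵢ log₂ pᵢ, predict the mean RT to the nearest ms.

H = 0.18·log₂(1/0.18) + 0.17·log₂(1/0.17) + 0.27·log₂(1/0.27) + 0.25·log₂(1/0.25) + 0.13·log₂(1/0.13) = 2.2726 bits.
RT = 275 + 85 × 2.2726 = 468.17 ms.

468 ms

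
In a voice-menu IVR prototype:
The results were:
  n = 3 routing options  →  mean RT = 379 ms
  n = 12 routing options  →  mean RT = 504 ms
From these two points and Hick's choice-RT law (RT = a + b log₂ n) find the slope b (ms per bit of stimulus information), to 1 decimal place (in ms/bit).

62.5 ms/bit

The slope on a log₂ axis is (504 − 379) / (3.5850 − 1.5850) = 62.500 ms/bit.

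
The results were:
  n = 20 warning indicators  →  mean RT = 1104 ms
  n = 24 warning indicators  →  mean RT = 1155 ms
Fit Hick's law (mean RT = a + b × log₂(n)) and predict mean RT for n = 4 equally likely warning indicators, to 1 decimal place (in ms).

653.8 ms

With log₂ n on the abscissa the relation is linear; from the two conditions:
  b = (1155 − 1104) / (log₂ 24 − log₂ 20) = 51 / (4.5850 − 4.3219) = 193.891 ms/bit
  a = 1104 − 193.891 × 4.3219 = 266.017 ms
Then RT(4) = 266.017 + 193.891 × log₂ 4 = 266.017 + 193.891 × 2 ≈ 653.799 ms.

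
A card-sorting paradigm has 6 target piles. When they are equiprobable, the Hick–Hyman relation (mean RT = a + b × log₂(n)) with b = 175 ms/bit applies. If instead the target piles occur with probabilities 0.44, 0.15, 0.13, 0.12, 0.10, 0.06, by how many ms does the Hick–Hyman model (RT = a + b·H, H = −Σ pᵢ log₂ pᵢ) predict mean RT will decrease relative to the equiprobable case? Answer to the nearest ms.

The RT saving is b·ΔH. Equiprobable H₀ = log₂(6) = 2.5850 bits; with the given probabilities H = 2.2571 bits.
b·(H₀ − H) = 175 × (2.5850 − 2.2571) = 57.37 ms.

57 ms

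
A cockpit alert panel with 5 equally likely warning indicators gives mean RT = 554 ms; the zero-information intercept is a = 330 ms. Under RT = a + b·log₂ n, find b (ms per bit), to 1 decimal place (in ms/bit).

96.5 ms/bit

b = (554 − 330) / log₂(5) = 224 / 2.3219 = 96.472 ms/bit.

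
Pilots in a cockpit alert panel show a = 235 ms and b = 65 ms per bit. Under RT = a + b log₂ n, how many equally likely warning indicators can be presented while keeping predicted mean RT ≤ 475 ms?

Information budget: (475 − 235)/65 = 3.6923 bits, so n ≤ 2^3.6923 = 12.927 → at most 12.

12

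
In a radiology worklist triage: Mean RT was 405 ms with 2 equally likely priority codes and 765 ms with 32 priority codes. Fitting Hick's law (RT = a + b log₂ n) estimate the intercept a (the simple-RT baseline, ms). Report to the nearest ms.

315 ms

Slope: b = (765 − 405) / (log₂ 32 − log₂ 2) = 360/4.0000 = 90 ms/bit.
Intercept: a = 405 − 90·log₂(2) = 315.000 ms.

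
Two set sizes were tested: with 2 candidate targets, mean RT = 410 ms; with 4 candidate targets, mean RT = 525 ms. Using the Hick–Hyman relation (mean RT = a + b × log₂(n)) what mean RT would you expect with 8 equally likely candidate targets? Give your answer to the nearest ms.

640 ms

Solve the two-equation system in a and b:
  b = (525 − 410) / (log₂ 4 − log₂ 2) = 115 / (2 − 1) = 115 ms/bit
  a = 410 − 115 × 1 = 295 ms
Then RT(8) = 295 + 115 × log₂ 8 = 295 + 115 × 3 ≈ 640.000 ms.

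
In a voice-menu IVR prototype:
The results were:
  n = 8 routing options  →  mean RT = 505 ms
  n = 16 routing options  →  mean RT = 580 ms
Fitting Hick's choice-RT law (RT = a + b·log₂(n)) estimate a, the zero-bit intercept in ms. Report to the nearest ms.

280 ms

b = (RT₂ − RT₁)/(log₂ n₂ − log₂ n₁) = (580 − 505)/(4 − 3) = 75 ms/bit.
a = RT₁ − b·log₂ n₁ = 505 − 75 × 3 = 280.000 ms.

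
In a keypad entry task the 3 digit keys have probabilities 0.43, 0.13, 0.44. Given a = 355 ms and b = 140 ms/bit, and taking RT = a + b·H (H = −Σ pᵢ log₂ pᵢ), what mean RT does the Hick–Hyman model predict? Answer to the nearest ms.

555 ms

Entropy contributions −pᵢ log₂ pᵢ: 0.5236, 0.3826, 0.5211; sum H = 1.4274 bits.
RT = a + bH = 355 + 140·1.4274 = 554.83 ms.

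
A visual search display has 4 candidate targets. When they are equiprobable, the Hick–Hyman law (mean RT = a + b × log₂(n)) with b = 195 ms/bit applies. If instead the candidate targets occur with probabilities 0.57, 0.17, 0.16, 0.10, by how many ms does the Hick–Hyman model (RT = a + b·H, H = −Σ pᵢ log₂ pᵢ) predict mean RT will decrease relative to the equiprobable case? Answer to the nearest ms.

68 ms

Equiprobable entropy H₀ = log₂ 4 = 2.0000 bits.
Skewed entropy H = −Σ pᵢ log₂ pᵢ = 1.6520 bits.
ΔRT = b·(H₀ − H) = 195 × 0.3480 = 67.85 ms.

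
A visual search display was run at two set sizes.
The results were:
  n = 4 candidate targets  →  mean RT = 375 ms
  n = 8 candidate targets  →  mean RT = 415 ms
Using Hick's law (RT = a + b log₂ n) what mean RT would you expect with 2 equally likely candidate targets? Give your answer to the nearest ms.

Fit slope and intercept:
  b = (415 − 375) / (log₂ 8 − log₂ 4) = 40 / (3 − 2) = 40 ms/bit
  a = 375 − 40 × 2 = 295 ms
Then RT(2) = 295 + 40 × log₂ 2 = 295 + 40 × 1 ≈ 335.000 ms.

335 ms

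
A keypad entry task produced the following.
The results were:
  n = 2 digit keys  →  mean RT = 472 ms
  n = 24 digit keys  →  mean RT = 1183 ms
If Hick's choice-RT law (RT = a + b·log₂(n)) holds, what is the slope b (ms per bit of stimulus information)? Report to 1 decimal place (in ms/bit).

198.3 ms/bit

b = (RT₂ − RT₁)/(log₂ n₂ − log₂ n₁) = (1183 − 472)/(4.5850 − 1) = 198.328 ms/bit.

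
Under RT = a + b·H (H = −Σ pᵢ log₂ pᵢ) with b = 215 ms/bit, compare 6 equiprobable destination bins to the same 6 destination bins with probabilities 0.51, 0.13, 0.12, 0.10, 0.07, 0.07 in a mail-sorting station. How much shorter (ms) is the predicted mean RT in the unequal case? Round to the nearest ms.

101 ms

The RT saving is b·ΔH. Equiprobable H₀ = log₂(6) = 2.5850 bits; with the given probabilities H = 2.1144 bits.
b·(H₀ − H) = 215 × (2.5850 − 2.1144) = 101.16 ms.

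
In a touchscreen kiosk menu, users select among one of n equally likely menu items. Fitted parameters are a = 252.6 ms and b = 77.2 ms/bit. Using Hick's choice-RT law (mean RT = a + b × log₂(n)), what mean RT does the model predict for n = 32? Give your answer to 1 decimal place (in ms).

638.6 ms

log₂(32) = 5 bits, so RT = 252.6 + 77.2 × 5 ≈ 638.600 ms.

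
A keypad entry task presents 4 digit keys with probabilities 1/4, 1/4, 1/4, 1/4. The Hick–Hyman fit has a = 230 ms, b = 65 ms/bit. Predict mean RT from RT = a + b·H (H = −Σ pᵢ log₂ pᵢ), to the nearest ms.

360 ms

Each term −pᵢ log₂ pᵢ: 0.25·2 + 0.25·2 + 0.25·2 + 0.25·2; summed, H = 2.000 bits.
Mean RT = a + bH = 230 + 65·2.000 = 360.00 ms.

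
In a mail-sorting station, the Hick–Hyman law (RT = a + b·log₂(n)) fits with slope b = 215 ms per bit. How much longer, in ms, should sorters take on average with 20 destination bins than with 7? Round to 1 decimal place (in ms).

325.6 ms

The intercept a cancels: ΔRT = b·(log₂ n₂ − log₂ n₁) = b·log₂(n₂/n₁).
log₂(20) − log₂(7) = 4.3219 − 2.8074 = 1.5146.
ΔRT = 215 × 1.5146 = 325.633 ms.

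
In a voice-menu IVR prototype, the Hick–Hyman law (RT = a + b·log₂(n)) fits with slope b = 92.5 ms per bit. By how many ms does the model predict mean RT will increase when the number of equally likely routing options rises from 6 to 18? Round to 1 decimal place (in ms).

146.6 ms

Only the slope matters, since a is common to both: ΔRT = b·log₂(n₂/n₁).
log₂(18) − log₂(6) = 4.1699 − 2.5850 = 1.5850.
ΔRT = 92.5 × 1.5850 = 146.609 ms.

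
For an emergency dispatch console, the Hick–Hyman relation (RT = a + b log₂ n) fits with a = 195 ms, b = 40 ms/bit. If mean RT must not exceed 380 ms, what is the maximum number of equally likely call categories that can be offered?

Information budget: (380 − 195)/40 = 4.6250 bits, so n ≤ 2^4.6250 = 24.675 → at most 24.

24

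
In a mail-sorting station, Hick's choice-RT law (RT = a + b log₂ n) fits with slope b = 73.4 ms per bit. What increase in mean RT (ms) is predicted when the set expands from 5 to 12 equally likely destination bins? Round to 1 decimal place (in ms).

92.7 ms

ΔRT = (a + b log₂ n₂) − (a + b log₂ n₁) = b·(log₂ n₂ − log₂ n₁).
log₂(12) − log₂(5) = 3.5850 − 2.3219 = 1.2630.
ΔRT = 73.4 × 1.2630 = 92.707 ms.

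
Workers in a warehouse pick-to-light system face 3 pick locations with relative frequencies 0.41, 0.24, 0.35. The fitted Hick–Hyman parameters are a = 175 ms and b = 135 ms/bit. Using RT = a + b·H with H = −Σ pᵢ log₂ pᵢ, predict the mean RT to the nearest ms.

384 ms

H = 0.41·log₂(1/0.41) + 0.24·log₂(1/0.24) + 0.35·log₂(1/0.35) = 1.5516 bits.
RT = 175 + 135 × 1.5516 = 384.47 ms.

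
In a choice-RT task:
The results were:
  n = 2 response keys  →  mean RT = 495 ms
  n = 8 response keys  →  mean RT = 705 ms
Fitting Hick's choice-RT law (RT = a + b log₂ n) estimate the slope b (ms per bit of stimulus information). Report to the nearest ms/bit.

105 ms/bit

b = (RT₂ − RT₁)/(log₂ n₂ − log₂ n₁) = (705 − 495)/(3 − 1) = 105 ms/bit.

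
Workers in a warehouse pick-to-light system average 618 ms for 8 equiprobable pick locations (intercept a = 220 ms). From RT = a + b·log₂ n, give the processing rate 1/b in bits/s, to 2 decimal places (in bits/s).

7.54 bits/s

Choice component = 618 − 220 = 398 ms over log₂(8) = 3 bits.
b = 398 / 3 = 132.667 ms/bit, so 1/b = 7.538 bits/s.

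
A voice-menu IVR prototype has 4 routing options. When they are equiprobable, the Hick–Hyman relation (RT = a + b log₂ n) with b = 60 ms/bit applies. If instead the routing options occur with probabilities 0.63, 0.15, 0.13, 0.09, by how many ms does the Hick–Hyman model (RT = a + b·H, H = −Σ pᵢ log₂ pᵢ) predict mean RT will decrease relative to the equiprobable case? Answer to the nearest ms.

28 ms

The RT saving is b·ΔH. Equiprobable H₀ = log₂(4) = 2.0000 bits; with the given probabilities H = 1.5258 bits.
b·(H₀ − H) = 60 × (2.0000 − 1.5258) = 28.45 ms.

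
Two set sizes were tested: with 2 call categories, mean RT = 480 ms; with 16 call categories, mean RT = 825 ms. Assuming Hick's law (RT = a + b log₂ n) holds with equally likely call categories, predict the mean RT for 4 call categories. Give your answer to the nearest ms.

595 ms

Solve the two-equation system in a and b:
  b = (825 − 480) / (log₂ 16 − log₂ 2) = 345 / (4 − 1) = 115 ms/bit
  a = 480 − 115 × 1 = 365 ms
Then RT(4) = 365 + 115 × log₂ 4 = 365 + 115 × 2 ≈ 595.000 ms.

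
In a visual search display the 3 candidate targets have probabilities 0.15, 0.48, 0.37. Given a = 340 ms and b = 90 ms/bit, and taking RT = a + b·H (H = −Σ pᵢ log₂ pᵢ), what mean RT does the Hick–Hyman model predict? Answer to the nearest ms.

H = 0.15·log₂(1/0.15) + 0.48·log₂(1/0.48) + 0.37·log₂(1/0.37) = 1.4495 bits.
RT = 340 + 90 × 1.4495 = 470.46 ms.

470 ms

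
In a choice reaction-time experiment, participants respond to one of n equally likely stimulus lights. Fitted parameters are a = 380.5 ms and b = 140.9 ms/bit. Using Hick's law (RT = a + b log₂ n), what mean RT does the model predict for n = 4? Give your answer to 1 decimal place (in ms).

log₂(4) = 2 bits, so RT = 380.5 + 140.9 × 2 ≈ 662.300 ms.

662.3 ms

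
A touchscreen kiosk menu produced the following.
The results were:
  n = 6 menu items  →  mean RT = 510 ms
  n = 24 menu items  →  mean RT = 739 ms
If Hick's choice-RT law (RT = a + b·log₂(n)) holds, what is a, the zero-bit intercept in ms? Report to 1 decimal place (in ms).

214.0 ms

Slope: b = (739 − 510) / (log₂ 24 − log₂ 6) = 229/2.0000 = 114.500 ms/bit.
Intercept: a = 510 − 114.500·log₂(6) = 214.022 ms.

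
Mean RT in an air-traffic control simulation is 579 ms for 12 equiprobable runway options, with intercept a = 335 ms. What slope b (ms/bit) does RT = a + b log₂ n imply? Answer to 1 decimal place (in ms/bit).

log₂(12) = 3.5850 bits.
b = (RT − a)/log₂ n = (579 − 335) / 3.5850 = 68.062 ms/bit.

68.1 ms/bit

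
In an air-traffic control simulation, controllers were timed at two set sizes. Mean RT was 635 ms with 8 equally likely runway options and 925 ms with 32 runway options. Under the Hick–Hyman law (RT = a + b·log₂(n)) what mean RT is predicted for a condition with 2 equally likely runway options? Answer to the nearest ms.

345 ms

Solve the two-equation system in a and b:
  b = (925 − 635) / (log₂ 32 − log₂ 8) = 290 / (5 − 3) = 145 ms/bit
  a = 635 − 145 × 3 = 200 ms
Then RT(2) = 200 + 145 × log₂ 2 = 200 + 145 × 1 ≈ 345.000 ms.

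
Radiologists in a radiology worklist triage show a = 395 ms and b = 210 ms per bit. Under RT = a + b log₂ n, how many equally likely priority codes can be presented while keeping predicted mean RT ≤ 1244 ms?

16

Set 395 + 210·log₂ n ≤ 1244 → log₂ n ≤ (1244 − 395)/210 = 4.0429.
So n ≤ 2^4.0429 = 16.482; the largest integer n is 16.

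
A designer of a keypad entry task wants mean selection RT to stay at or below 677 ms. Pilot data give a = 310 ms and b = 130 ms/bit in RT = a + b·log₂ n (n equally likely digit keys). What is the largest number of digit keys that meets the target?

Information budget: (677 − 310)/130 = 2.8231 bits, so n ≤ 2^2.8231 = 7.077 → at most 7.

7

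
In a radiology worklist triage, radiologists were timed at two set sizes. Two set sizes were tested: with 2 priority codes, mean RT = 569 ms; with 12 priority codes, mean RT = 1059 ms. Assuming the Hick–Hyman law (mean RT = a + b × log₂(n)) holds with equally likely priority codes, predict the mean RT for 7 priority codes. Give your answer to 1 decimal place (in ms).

Solve the two-equation system in a and b:
  b = (1059 − 569) / (log₂ 12 − log₂ 2) = 490 / (3.5850 − 1) = 189.558 ms/bit
  a = 569 − 189.558 × 1 = 379.442 ms
Then RT(7) = 379.442 + 189.558 × log₂ 7 = 379.442 + 189.558 × 2.8074 ≈ 911.598 ms.

911.6 ms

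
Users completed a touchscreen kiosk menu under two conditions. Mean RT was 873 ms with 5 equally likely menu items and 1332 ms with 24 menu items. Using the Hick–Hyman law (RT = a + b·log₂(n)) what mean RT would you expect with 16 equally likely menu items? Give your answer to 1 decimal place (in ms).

Solve the two-equation system in a and b:
  b = (1332 − 873) / (log₂ 24 − log₂ 5) = 459 / (4.5850 − 2.3219) = 202.825 ms/bit
  a = 873 − 202.825 × 2.3219 = 402.055 ms
Then RT(16) = 402.055 + 202.825 × log₂ 16 = 402.055 + 202.825 × 4 ≈ 1213.355 ms.

1213.4 ms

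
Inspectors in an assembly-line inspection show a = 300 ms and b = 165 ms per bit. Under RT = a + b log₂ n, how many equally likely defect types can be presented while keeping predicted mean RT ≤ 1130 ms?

Set 300 + 165·log₂ n ≤ 1130 → log₂ n ≤ (1130 − 300)/165 = 5.0303.
So n ≤ 2^5.0303 = 32.679; the largest integer n is 32.

32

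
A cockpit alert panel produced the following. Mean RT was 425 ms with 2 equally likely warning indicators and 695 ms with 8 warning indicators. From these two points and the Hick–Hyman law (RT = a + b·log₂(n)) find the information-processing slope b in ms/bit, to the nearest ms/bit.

135 ms/bit

Slope: b = (695 − 425) / (log₂ 8 − log₂ 2) = 270/2.0000 = 135 ms/bit.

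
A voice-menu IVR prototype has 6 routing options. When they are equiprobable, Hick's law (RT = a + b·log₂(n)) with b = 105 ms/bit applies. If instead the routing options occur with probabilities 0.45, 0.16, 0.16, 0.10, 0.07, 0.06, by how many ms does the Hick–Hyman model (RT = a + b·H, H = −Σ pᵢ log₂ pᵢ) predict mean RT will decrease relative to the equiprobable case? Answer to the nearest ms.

40 ms

The RT saving is b·ΔH. Equiprobable H₀ = log₂(6) = 2.5850 bits; with the given probabilities H = 2.2087 bits.
b·(H₀ − H) = 105 × (2.5850 − 2.2087) = 39.51 ms.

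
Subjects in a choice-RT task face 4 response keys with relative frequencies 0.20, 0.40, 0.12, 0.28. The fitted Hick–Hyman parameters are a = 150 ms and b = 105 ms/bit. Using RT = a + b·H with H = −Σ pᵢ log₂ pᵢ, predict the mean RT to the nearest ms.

H = 0.20·log₂(1/0.20) + 0.40·log₂(1/0.40) + 0.12·log₂(1/0.12) + 0.28·log₂(1/0.28) = 1.8744 bits.
RT = 150 + 105 × 1.8744 = 346.82 ms.

347 ms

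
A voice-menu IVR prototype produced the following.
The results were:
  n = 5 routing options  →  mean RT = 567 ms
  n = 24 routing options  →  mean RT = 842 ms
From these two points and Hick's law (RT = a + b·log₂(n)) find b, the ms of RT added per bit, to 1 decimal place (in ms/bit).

121.5 ms/bit

The slope on a log₂ axis is (842 − 567) / (4.5850 − 2.3219) = 121.518 ms/bit.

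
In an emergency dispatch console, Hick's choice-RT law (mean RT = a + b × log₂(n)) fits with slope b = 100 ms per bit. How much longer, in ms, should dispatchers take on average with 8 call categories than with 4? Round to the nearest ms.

100 ms

ΔRT = (a + b log₂ n₂) − (a + b log₂ n₁) = b·(log₂ n₂ − log₂ n₁).
log₂(8) − log₂(4) = log₂(8/4) = log₂(2) = 1.
ΔRT = 100 × 1.0000 = 100.000 ms.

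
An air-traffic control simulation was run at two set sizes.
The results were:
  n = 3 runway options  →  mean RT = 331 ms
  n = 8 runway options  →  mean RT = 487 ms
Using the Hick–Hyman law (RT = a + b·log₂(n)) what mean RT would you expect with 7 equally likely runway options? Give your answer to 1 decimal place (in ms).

465.8 ms

With log₂ n on the abscissa the relation is linear; from the two conditions:
  b = (487 − 331) / (log₂ 8 − log₂ 3) = 156 / (3 − 1.5850) = 110.244 ms/bit
  a = 331 − 110.244 × 1.5850 = 156.267 ms
Then RT(7) = 156.267 + 110.244 × log₂ 7 = 156.267 + 110.244 × 2.8074 ≈ 465.762 ms.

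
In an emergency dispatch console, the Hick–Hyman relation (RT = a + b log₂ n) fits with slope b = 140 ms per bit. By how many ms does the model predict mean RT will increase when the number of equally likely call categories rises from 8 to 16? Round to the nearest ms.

ΔRT = (a + b log₂ n₂) − (a + b log₂ n₁) = b·(log₂ n₂ − log₂ n₁).
log₂(16) − log₂(8) = log₂(16/8) = log₂(2) = 1.
ΔRT = 140 × 1.0000 = 140.000 ms.

140 ms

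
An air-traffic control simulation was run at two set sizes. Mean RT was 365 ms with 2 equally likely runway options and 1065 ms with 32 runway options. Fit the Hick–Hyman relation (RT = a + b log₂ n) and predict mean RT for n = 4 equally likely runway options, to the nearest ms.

540 ms

RT is linear in log₂ n, so two points fix the line:
  b = (1065 − 365) / (log₂ 32 − log₂ 2) = 700 / (5 − 1) = 175 ms/bit
  a = 365 − 175 × 1 = 190 ms
Then RT(4) = 190 + 175 × log₂ 4 = 190 + 175 × 2 ≈ 540.000 ms.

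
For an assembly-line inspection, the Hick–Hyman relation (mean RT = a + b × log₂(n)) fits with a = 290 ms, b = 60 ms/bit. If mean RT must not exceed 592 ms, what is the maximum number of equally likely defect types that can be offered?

60·log₂ n ≤ 592 − 290 = 302, giving log₂ n ≤ 5.0333 and n ≤ 32.748. The largest whole number is 32.

32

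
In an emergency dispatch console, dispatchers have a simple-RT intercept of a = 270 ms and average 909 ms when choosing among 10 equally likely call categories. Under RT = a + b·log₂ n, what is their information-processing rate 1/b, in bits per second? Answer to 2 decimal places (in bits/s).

5.20 bits/s

Choice component = 909 − 270 = 639 ms over log₂(10) = 3.3219 bits.
b = 639 / 3.3219 = 192.358 ms/bit, so 1/b = 5.199 bits/s.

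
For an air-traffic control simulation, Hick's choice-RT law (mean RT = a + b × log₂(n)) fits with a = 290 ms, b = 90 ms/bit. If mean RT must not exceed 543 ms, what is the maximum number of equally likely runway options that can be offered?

7

Information budget: (543 − 290)/90 = 2.8111 bits, so n ≤ 2^2.8111 = 7.018 → at most 7.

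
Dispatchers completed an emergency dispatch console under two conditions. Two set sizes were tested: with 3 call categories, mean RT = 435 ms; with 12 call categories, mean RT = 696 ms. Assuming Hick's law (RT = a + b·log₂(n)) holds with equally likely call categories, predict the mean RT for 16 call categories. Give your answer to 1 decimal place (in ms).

RT is linear in log₂ n, so two points fix the line:
  b = (696 − 435) / (log₂ 12 − log₂ 3) = 261 / (3.5850 − 1.5850) = 130.500 ms/bit
  a = 435 − 130.500 × 1.5850 = 228.162 ms
Then RT(16) = 228.162 + 130.500 × log₂ 16 = 228.162 + 130.500 × 4 ≈ 750.162 ms.

750.2 ms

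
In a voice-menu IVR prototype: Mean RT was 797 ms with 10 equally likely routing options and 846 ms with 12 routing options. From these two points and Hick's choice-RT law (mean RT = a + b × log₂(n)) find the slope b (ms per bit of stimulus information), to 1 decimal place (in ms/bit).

b = (RT₂ − RT₁)/(log₂ n₂ − log₂ n₁) = (846 − 797)/(3.5850 − 3.3219) = 186.287 ms/bit.

186.3 ms/bit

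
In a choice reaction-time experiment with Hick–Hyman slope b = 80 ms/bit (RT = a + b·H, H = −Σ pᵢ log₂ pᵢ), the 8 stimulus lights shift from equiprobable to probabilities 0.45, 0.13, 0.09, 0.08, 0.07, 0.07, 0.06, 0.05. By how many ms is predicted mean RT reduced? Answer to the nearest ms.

40 ms

Equiprobable entropy H₀ = log₂ 8 = 3.0000 bits.
Skewed entropy H = −Σ pᵢ log₂ pᵢ = 2.5019 bits.
ΔRT = b·(H₀ − H) = 80 × 0.4981 = 39.84 ms.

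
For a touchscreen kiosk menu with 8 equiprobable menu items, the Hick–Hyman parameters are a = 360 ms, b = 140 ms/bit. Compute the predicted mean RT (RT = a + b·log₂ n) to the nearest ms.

log₂(8) = 3 bits, so RT = 360 + 140 × 3 ≈ 780.000 ms.

780 ms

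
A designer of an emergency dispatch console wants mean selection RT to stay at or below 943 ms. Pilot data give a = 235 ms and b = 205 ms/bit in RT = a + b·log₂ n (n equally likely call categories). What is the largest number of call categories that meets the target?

Set 235 + 205·log₂ n ≤ 943 → log₂ n ≤ (943 − 235)/205 = 3.4537.
So n ≤ 2^3.4537 = 10.956; the largest integer n is 10.

10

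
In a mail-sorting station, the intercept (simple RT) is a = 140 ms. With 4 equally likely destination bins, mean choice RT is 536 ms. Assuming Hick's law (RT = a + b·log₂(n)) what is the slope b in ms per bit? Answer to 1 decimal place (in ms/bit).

198.0 ms/bit

4 alternatives carry log₂ 4 = 2 bits; the choice cost is 536 − 140 = 396 ms, so b = 396/2 = 198.000 ms/bit.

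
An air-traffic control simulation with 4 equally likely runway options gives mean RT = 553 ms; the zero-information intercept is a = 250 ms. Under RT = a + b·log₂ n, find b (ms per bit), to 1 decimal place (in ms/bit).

151.5 ms/bit

4 alternatives carry log₂ 4 = 2 bits; the choice cost is 553 − 250 = 303 ms, so b = 303/2 = 151.500 ms/bit.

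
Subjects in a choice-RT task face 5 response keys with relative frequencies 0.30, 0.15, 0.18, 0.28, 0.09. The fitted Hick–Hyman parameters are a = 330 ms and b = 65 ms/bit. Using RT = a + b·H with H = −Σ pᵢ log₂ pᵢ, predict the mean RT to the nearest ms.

473 ms

H = 0.30·log₂(1/0.30) + 0.15·log₂(1/0.15) + 0.18·log₂(1/0.18) + 0.28·log₂(1/0.28) + 0.09·log₂(1/0.09) = 2.2038 bits.
RT = 330 + 65 × 2.2038 = 473.25 ms.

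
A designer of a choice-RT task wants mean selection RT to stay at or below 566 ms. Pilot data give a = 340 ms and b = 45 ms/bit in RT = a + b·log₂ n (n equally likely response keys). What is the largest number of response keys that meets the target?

32

Information budget: (566 − 340)/45 = 5.0222 bits, so n ≤ 2^5.0222 = 32.497 → at most 32.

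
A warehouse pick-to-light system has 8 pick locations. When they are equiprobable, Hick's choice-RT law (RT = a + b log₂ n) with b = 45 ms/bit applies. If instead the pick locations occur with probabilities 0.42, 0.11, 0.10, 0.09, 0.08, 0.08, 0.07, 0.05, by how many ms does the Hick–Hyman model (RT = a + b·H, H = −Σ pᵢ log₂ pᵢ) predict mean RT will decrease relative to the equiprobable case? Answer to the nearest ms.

19 ms

The RT saving is b·ΔH. Equiprobable H₀ = log₂(8) = 3.0000 bits; with the given probabilities H = 2.5884 bits.
b·(H₀ − H) = 45 × (3.0000 − 2.5884) = 18.52 ms.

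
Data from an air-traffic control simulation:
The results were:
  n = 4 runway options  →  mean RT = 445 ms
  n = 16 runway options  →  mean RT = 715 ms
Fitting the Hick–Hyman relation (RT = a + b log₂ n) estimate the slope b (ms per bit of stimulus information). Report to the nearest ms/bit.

b = (RT₂ − RT₁)/(log₂ n₂ − log₂ n₁) = (715 − 445)/(4 − 2) = 135 ms/bit.

135 ms/bit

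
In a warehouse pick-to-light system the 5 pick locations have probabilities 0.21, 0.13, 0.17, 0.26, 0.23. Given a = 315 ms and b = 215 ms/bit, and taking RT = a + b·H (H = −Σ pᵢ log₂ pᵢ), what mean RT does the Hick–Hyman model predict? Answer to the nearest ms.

Entropy contributions −pᵢ log₂ pᵢ: 0.4728, 0.3826, 0.4346, 0.5053, 0.4877; sum H = 2.2830 bits.
RT = a + bH = 315 + 215·2.2830 = 805.85 ms.

806 ms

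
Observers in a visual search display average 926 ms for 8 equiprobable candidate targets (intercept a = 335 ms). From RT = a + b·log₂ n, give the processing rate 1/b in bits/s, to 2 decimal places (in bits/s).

5.08 bits/s

Choice component = 926 − 335 = 591 ms over log₂(8) = 3 bits.
b = 591 / 3 = 197.000 ms/bit, so 1/b = 5.076 bits/s.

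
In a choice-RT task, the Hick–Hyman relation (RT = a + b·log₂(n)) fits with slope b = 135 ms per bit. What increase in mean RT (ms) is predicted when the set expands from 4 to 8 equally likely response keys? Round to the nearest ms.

135 ms

ΔRT = (a + b log₂ n₂) − (a + b log₂ n₁) = b·(log₂ n₂ − log₂ n₁).
log₂(8) − log₂(4) = log₂(8/4) = log₂(2) = 1.
ΔRT = 135 × 1.0000 = 135.000 ms.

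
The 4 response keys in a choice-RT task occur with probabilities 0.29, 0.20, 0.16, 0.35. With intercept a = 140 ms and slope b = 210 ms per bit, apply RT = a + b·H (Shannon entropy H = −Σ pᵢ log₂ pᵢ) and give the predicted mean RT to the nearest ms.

546 ms

H = 0.29·log₂(1/0.29) + 0.20·log₂(1/0.20) + 0.16·log₂(1/0.16) + 0.35·log₂(1/0.35) = 1.9354 bits.
RT = 140 + 210 × 1.9354 = 546.44 ms.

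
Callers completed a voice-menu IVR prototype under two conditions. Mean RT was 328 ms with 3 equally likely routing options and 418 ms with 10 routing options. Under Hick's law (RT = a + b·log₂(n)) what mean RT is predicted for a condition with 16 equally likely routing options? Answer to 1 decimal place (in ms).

RT is linear in log₂ n, so two points fix the line:
  b = (418 − 328) / (log₂ 10 − log₂ 3) = 90 / (3.3219 − 1.5850) = 51.814 ms/bit
  a = 328 − 51.814 × 1.5850 = 245.876 ms
Then RT(16) = 245.876 + 51.814 × log₂ 16 = 245.876 + 51.814 × 4 ≈ 453.134 ms.

453.1 ms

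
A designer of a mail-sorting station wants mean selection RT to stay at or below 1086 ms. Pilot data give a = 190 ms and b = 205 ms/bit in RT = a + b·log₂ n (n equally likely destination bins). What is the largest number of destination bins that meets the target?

Information budget: (1086 − 190)/205 = 4.3707 bits, so n ≤ 2^4.3707 = 20.688 → at most 20.

20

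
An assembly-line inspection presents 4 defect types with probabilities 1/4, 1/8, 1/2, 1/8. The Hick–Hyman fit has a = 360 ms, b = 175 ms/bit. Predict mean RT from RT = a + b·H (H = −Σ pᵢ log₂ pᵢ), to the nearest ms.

Each term −pᵢ log₂ pᵢ: 0.25·2 + 0.125·3 + 0.5·1 + 0.125·3; summed, H = 1.750 bits.
Mean RT = a + bH = 360 + 175·1.750 = 666.25 ms.

666 ms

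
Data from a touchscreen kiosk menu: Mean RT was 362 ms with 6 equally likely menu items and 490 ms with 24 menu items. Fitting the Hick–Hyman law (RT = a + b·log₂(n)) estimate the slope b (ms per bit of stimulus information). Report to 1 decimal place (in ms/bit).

b = (RT₂ − RT₁)/(log₂ n₂ − log₂ n₁) = (490 − 362)/(4.5850 − 2.5850) = 64.000 ms/bit.

64.0 ms/bit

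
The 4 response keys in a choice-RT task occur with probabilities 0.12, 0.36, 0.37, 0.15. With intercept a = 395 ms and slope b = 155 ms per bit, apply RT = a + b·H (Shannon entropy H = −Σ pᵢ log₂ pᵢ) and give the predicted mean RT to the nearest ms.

680 ms

H = 0.12·log₂(1/0.12) + 0.36·log₂(1/0.36) + 0.37·log₂(1/0.37) + 0.15·log₂(1/0.15) = 1.8390 bits.
RT = 395 + 155 × 1.8390 = 680.04 ms.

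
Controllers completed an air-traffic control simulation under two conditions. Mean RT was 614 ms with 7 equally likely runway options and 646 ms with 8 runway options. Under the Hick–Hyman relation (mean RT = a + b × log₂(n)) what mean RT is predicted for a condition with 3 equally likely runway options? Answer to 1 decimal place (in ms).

411.0 ms

RT is linear in log₂ n, so two points fix the line:
  b = (646 − 614) / (log₂ 8 − log₂ 7) = 32 / (3 − 2.8074) = 166.109 ms/bit
  a = 614 − 166.109 × 2.8074 = 147.674 ms
Then RT(3) = 147.674 + 166.109 × log₂ 3 = 147.674 + 166.109 × 1.5850 ≈ 410.950 ms.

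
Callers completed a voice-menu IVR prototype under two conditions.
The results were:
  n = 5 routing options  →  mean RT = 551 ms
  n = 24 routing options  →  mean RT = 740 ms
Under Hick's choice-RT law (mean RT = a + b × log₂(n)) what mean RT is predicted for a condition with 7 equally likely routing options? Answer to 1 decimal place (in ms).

Fit slope and intercept:
  b = (740 − 551) / (log₂ 24 − log₂ 5) = 189 / (4.5850 − 2.3219) = 83.516 ms/bit
  a = 551 − 83.516 × 2.3219 = 357.081 ms
Then RT(7) = 357.081 + 83.516 × log₂ 7 = 357.081 + 83.516 × 2.8074 ≈ 591.541 ms.

591.5 ms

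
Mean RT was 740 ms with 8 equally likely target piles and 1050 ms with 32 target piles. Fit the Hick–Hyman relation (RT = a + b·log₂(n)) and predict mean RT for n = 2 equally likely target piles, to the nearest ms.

430 ms

RT is linear in log₂ n, so two points fix the line:
  b = (1050 − 740) / (log₂ 32 − log₂ 8) = 310 / (5 − 3) = 155 ms/bit
  a = 740 − 155 × 3 = 275 ms
Then RT(2) = 275 + 155 × log₂ 2 = 275 + 155 × 1 ≈ 430.000 ms.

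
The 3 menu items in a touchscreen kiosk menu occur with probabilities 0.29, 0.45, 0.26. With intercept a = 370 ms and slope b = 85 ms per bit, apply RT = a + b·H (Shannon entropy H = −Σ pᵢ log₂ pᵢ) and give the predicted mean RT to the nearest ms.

501 ms

H = 0.29·log₂(1/0.29) + 0.45·log₂(1/0.45) + 0.26·log₂(1/0.26) = 1.5416 bits.
RT = 370 + 85 × 1.5416 = 501.04 ms.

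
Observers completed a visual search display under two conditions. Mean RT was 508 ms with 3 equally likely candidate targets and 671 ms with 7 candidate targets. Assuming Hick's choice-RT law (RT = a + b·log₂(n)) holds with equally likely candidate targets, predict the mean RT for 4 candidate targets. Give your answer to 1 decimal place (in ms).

Fit slope and intercept:
  b = (671 − 508) / (log₂ 7 − log₂ 3) = 163 / (2.8074 − 1.5850) = 133.345 ms/bit
  a = 508 − 133.345 × 1.5850 = 296.653 ms
Then RT(4) = 296.653 + 133.345 × log₂ 4 = 296.653 + 133.345 × 2 ≈ 563.343 ms.

563.3 ms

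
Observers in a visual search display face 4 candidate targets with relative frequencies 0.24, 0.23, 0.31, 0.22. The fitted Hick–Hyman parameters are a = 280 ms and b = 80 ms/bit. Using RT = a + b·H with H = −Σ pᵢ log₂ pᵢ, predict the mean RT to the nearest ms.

H = 0.24·log₂(1/0.24) + 0.23·log₂(1/0.23) + 0.31·log₂(1/0.31) + 0.22·log₂(1/0.22) = 1.9862 bits.
RT = 280 + 80 × 1.9862 = 438.89 ms.

439 ms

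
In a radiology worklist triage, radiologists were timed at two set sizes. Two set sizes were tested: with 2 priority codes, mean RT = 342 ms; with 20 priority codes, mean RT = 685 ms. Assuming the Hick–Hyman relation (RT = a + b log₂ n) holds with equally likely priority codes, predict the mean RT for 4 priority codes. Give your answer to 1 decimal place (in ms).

445.3 ms

Solve the two-equation system in a and b:
  b = (685 − 342) / (log₂ 20 − log₂ 2) = 343 / (4.3219 − 1) = 103.253 ms/bit
  a = 342 − 103.253 × 1 = 238.747 ms
Then RT(4) = 238.747 + 103.253 × log₂ 4 = 238.747 + 103.253 × 2 ≈ 445.253 ms.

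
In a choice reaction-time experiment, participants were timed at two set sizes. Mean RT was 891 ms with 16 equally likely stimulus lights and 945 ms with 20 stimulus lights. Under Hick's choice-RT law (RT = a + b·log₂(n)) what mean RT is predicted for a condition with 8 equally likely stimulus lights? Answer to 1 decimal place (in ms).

RT is linear in log₂ n, so two points fix the line:
  b = (945 − 891) / (log₂ 20 − log₂ 16) = 54 / (4.3219 − 4) = 167.739 ms/bit
  a = 891 − 167.739 × 4 = 220.043 ms
Then RT(8) = 220.043 + 167.739 × log₂ 8 = 220.043 + 167.739 × 3 ≈ 723.261 ms.

723.3 ms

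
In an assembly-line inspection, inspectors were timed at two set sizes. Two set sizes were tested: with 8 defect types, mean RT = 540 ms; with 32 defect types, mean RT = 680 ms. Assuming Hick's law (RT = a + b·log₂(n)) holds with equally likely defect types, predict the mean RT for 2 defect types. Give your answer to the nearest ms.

With log₂ n on the abscissa the relation is linear; from the two conditions:
  b = (680 − 540) / (log₂ 32 − log₂ 8) = 140 / (5 − 3) = 70 ms/bit
  a = 540 − 70 × 3 = 330 ms
Then RT(2) = 330 + 70 × log₂ 2 = 330 + 70 × 1 ≈ 400.000 ms.

400 ms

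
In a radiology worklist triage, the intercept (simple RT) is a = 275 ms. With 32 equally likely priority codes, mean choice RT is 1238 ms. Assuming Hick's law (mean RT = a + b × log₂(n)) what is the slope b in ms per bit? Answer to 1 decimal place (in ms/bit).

192.6 ms/bit

32 alternatives carry log₂ 32 = 5 bits; the choice cost is 1238 − 275 = 963 ms, so b = 963/5 = 192.600 ms/bit.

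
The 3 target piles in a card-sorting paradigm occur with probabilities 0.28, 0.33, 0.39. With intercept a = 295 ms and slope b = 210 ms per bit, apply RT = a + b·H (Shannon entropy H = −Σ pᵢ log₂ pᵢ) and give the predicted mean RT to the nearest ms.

625 ms

Entropy contributions −pᵢ log₂ pᵢ: 0.5142, 0.5278, 0.5298; sum H = 1.5718 bits.
RT = a + bH = 295 + 210·1.5718 = 625.09 ms.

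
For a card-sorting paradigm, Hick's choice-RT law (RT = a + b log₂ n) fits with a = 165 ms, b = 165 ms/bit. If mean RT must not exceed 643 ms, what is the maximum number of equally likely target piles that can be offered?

Set 165 + 165·log₂ n ≤ 643 → log₂ n ≤ (643 − 165)/165 = 2.8970.
So n ≤ 2^2.8970 = 7.449; the largest integer n is 7.

7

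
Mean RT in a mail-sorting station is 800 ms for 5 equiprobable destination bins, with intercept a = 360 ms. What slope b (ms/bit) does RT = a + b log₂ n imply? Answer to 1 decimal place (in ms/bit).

5 alternatives carry log₂ 5 = 2.3219 bits; the choice cost is 800 − 360 = 440 ms, so b = 440/2.3219 = 189.498 ms/bit.

189.5 ms/bit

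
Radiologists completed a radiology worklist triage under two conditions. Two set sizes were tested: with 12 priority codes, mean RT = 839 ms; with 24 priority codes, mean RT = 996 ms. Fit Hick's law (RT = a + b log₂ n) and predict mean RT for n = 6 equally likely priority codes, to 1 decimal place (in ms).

Fit slope and intercept:
  b = (996 − 839) / (log₂ 24 − log₂ 12) = 157 / (4.5850 − 3.5850) = 157.000 ms/bit
  a = 839 − 157.000 × 3.5850 = 276.161 ms
Then RT(6) = 276.161 + 157.000 × log₂ 6 = 276.161 + 157.000 × 2.5850 ≈ 682.000 ms.

682.0 ms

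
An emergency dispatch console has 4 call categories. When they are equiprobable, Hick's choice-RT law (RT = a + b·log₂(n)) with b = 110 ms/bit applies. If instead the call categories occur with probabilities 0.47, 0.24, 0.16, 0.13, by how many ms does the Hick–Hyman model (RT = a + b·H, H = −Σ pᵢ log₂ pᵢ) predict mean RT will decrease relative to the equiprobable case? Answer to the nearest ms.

21 ms

The RT saving is b·ΔH. Equiprobable H₀ = log₂(4) = 2.0000 bits; with the given probabilities H = 1.8118 bits.
b·(H₀ − H) = 110 × (2.0000 − 1.8118) = 20.71 ms.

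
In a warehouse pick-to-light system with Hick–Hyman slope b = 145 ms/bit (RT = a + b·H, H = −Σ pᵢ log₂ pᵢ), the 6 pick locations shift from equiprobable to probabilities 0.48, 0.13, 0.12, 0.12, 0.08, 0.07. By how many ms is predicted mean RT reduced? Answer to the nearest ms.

58 ms

The RT saving is b·ΔH. Equiprobable H₀ = log₂(6) = 2.5850 bits; with the given probabilities H = 2.1851 bits.
b·(H₀ − H) = 145 × (2.5850 − 2.1851) = 57.98 ms.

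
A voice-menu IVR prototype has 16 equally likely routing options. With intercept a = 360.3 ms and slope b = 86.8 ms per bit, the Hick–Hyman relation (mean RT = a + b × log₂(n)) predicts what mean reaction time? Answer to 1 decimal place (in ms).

707.5 ms

log₂(16) = 4 bits, so RT = 360.3 + 86.8 × 4 ≈ 707.500 ms.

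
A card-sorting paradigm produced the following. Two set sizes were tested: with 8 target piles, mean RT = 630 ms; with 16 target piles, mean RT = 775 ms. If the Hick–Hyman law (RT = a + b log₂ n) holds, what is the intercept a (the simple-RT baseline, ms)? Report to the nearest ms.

Slope: b = (775 − 630) / (log₂ 16 − log₂ 8) = 145/1.0000 = 145 ms/bit.
Intercept: a = 630 − 145·log₂(8) = 195.000 ms.

195 ms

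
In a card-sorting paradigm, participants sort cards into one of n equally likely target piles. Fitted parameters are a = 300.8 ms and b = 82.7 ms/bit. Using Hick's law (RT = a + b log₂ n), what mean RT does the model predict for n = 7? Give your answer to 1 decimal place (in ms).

log₂(7) = 2.8074 bits, so RT = 300.8 + 82.7 × 2.8074 ≈ 532.968 ms.

533.0 ms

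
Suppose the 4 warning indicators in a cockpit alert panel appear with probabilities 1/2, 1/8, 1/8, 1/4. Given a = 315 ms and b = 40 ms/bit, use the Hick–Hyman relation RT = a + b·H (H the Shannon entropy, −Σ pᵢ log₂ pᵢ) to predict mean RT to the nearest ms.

385 ms

H = −Σ pᵢ log₂ pᵢ = 0.5·1 + 0.125·3 + 0.125·3 + 0.25·2 = 1.750 bits.
RT = 315 + 40 × 1.750 = 385.00 ms.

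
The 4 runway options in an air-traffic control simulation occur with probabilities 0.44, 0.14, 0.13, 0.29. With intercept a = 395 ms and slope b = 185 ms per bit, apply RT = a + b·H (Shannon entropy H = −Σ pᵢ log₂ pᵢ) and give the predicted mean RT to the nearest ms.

Entropy contributions −pᵢ log₂ pᵢ: 0.5211, 0.3971, 0.3826, 0.5179; sum H = 1.8188 bits.
RT = a + bH = 395 + 185·1.8188 = 731.48 ms.

731 ms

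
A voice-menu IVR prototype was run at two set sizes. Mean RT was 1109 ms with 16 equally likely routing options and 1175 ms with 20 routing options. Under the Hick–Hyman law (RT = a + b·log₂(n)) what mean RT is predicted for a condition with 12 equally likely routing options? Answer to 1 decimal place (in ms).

1023.9 ms

With log₂ n on the abscissa the relation is linear; from the two conditions:
  b = (1175 − 1109) / (log₂ 20 − log₂ 16) = 66 / (4.3219 − 4) = 205.015 ms/bit
  a = 1109 − 205.015 × 4 = 288.941 ms
Then RT(12) = 288.941 + 205.015 × log₂ 12 = 288.941 + 205.015 × 3.5850 ≈ 1023.911 ms.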